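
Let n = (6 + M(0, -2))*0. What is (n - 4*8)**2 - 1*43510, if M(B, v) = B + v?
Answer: -42486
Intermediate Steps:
n = 0 (n = (6 + (0 - 2))*0 = (6 - 2)*0 = 4*0 = 0)
(n - 4*8)**2 - 1*43510 = (0 - 4*8)**2 - 1*43510 = (0 - 32)**2 - 43510 = (-32)**2 - 43510 = 1024 - 43510 = -42486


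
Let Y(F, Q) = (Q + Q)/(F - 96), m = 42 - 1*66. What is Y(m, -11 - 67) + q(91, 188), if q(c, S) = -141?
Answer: -1397/10 ≈ -139.70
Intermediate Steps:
m = -24 (m = 42 - 66 = -24)
Y(F, Q) = 2*Q/(-96 + F) (Y(F, Q) = (2*Q)/(-96 + F) = 2*Q/(-96 + F))
Y(m, -11 - 67) + q(91, 188) = 2*(-11 - 67)/(-96 - 24) - 141 = 2*(-78)/(-120) - 141 = 2*(-78)*(-1/120) - 141 = 13/10 - 141 = -1397/10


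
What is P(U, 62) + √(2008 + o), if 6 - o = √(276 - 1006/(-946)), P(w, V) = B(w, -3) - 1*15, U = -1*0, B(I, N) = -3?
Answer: -18 + √(450590206 - 473*√61987123)/473 ≈ 26.692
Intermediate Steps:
U = 0
P(w, V) = -18 (P(w, V) = -3 - 1*15 = -3 - 15 = -18)
o = 6 - √61987123/473 (o = 6 - √(276 - 1006/(-946)) = 6 - √(276 - 1006*(-1/946)) = 6 - √(276 + 503/473) = 6 - √(131051/473) = 6 - √61987123/473 ≈ -10.645)
P(U, 62) + √(2008 + o) = -18 + √(2008 + (6 - √61987123/473)) = -18 + √(2014 - √61987123/473)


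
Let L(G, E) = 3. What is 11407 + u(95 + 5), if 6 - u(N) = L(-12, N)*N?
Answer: 11113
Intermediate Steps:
u(N) = 6 - 3*N
11407 + u(95 + 5) = 11407 + (6 - 3*(95 + 5)) = 11407 + (6 - 3*100) = 11407 + (6 - 300) = 11407 - 294 = 11113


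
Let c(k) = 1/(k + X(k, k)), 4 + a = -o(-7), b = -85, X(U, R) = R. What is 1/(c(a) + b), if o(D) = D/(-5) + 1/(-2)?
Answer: -49/4170 ≈ -0.011751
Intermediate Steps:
o(D) = -1/2 - D/5 (o(D) = D*(-1/5) + 1*(-1/2) = -D/5 - 1/2 = -1/2 - D/5)
a = -49/10 (a = -4 - (-1/2 - 1/5*(-7)) = -4 - (-1/2 + 7/5) = -4 - 1*9/10 = -4 - 9/10 = -49/10 ≈ -4.9000)
c(k) = 1/(2*k) (c(k) = 1/(k + k) = 1/(2*k))
1/(c(a) + b) = 1/(1/(2*(-49/10)) - 85) = 1/((1/2)*(-10/49) - 85) = 1/(-5/49 - 85) = 1/(-4170/49) = -49/4170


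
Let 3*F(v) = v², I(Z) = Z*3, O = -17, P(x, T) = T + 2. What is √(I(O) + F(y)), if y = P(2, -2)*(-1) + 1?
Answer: 2*I*√114/3 ≈ 7.118*I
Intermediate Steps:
P(x, T) = 2 + T
I(Z) = 3*Z
y = 1 (y = (2 - 2)*(-1) + 1 = 0*(-1) + 1 = 0 + 1 = 1)
F(v) = v²/3
√(I(O) + F(y)) = √(3*(-17) + (⅓)*1²) = √(-51 + (⅓)*1) = √(-51 + ⅓) = √(-152/3) = 2*I*√114/3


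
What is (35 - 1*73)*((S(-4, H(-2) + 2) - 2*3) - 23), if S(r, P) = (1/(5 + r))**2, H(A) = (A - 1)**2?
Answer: 1064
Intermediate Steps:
H(A) = (-1 + A)**2
S(r, P) = (5 + r)**(-2)
(35 - 1*73)*((S(-4, H(-2) + 2) - 2*3) - 23) = (35 - 1*73)*(((5 - 4)**(-2) - 2*3) - 23) = (35 - 73)*((1**(-2) - 6) - 23) = -38*((1 - 6) - 23) = -38*(-5 - 23) = -38*(-28) = 1064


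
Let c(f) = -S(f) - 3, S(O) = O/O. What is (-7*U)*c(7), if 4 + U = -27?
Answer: -868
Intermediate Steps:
S(O) = 1
c(f) = -4 (c(f) = -1*1 - 3 = -1 - 3 = -4)
U = -31 (U = -4 - 27 = -31)
(-7*U)*c(7) = -7*(-31)*(-4) = 217*(-4) = -868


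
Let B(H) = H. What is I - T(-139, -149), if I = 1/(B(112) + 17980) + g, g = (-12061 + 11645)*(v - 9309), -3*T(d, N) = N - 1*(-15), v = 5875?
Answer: 77533229819/54276 ≈ 1.4285e+6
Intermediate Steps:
T(d, N) = -5 - N/3 (T(d, N) = -(N - 1*(-15))/3 = -(N + 15)/3 = -(15 + N)/3 = -5 - N/3)
g = 1428544 (g = (-12061 + 11645)*(5875 - 9309) = -416*(-3434) = 1428544)
I = 25845218049/18092 (I = 1/(112 + 17980) + 1428544 = 1/18092 + 1428544 = 25845218049/18092 ≈ 1.4285e+6)
I - T(-139, -149) = 25845218049/18092 - (-5 - ⅓*(-149)) = 25845218049/18092 - (-5 + 149/3) = 25845218049/18092 - 1*134/3 = 25845218049/18092 - 134/3 = 77533229819/54276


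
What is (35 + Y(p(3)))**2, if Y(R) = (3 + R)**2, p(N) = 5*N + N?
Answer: 226576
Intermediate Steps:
p(N) = 6*N
(35 + Y(p(3)))**2 = (35 + (3 + 6*3)**2)**2 = (35 + (3 + 18)**2)**2 = (35 + 21**2)**2 = (35 + 441)**2 = 476**2 = 226576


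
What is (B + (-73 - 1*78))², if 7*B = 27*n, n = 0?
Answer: 22801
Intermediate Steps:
B = 0 (B = (27*0)/7 = (⅐)*0 = 0)
(B + (-73 - 1*78))² = (0 + (-73 - 1*78))² = (0 + (-73 - 78))² = (0 - 151)² = (-151)² = 22801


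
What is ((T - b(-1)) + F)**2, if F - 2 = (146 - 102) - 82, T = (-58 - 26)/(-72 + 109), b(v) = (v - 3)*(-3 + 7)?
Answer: 678976/1369 ≈ 495.96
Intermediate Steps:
b(v) = -12 + 4*v (b(v) = (-3 + v)*4 = -12 + 4*v)
T = -84/37 ≈ -2.2703
F = -36 (F = 2 + ((146 - 102) - 82) = 2 + (44 - 82) = 2 - 38 = -36)
((T - b(-1)) + F)**2 = ((-84/37 - (-12 + 4*(-1))) - 36)**2 = ((-84/37 - (-12 - 4)) - 36)**2 = ((-84/37 - 1*(-16)) - 36)**2 = ((-84/37 + 16) - 36)**2 = (508/37 - 36)**2 = (-824/37)**2 = 678976/1369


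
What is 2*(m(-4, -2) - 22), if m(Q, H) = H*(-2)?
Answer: -36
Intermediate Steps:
m(Q, H) = -2*H
2*(m(-4, -2) - 22) = 2*(-2*(-2) - 22) = 2*(4 - 22) = 2*(-18) = -36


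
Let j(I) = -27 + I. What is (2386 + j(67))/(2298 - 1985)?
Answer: 2426/313 ≈ 7.7508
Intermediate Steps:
(2386 + j(67))/(2298 - 1985) = (2386 + (-27 + 67))/(2298 - 1985) = (2386 + 40)/313 = 2426*(1/313) = 2426/313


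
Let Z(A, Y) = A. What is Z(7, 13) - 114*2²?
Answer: -449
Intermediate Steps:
Z(7, 13) - 114*2² = 7 - 114*2² = 7 - 114*4 = 7 - 456 = -449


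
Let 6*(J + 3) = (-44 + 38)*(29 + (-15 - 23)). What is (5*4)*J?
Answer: 120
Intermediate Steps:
J = 6 (J = -3 + ((-44 + 38)*(29 + (-15 - 23)))/6 = -3 + (-6*(29 - 38))/6 = -3 + (-6*(-9))/6 = -3 + (⅙)*54 = -3 + 9 = 6)
(5*4)*J = (5*4)*6 = 20*6 = 120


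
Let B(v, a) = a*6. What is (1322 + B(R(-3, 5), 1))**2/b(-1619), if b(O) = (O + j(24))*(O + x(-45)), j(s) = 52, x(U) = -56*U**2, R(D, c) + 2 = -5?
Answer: 1763584/180234773 ≈ 0.0097849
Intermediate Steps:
R(D, c) = -7 (R(D, c) = -2 - 5 = -7)
B(v, a) = 6*a
b(O) = (-113400 + O)*(52 + O) (b(O) = (O + 52)*(O - 56*(-45)**2) = (52 + O)*(O - 56*2025) = (52 + O)*(O - 113400) = (52 + O)*(-113400 + O) = (-113400 + O)*(52 + O))
(1322 + B(R(-3, 5), 1))**2/b(-1619) = (1322 + 6*1)**2/(-5896800 + (-1619)**2 - 113348*(-1619)) = (1322 + 6)**2/(-5896800 + 2621161 + 183510412) = 1328**2/180234773 = 1763584*(1/180234773) = 1763584/180234773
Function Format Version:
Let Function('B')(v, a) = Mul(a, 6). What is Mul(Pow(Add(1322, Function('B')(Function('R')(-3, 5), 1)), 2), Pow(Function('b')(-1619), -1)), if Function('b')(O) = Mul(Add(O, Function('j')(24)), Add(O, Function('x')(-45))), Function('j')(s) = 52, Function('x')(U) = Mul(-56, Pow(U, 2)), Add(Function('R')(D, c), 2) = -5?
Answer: Rational(1763584, 180234773) ≈ 0.0097849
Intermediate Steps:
Function('R')(D, c) = -7 (Function('R')(D, c) = Add(-2, -5) = -7)
Function('B')(v, a) = Mul(6, a)
Function('b')(O) = Mul(Add(-113400, O), Add(52, O)) (Function('b')(O) = Mul(Add(O, 52), Add(O, Mul(-56, Pow(-45, 2)))) = Mul(Add(52, O), Add(O, Mul(-56, 2025))) = Mul(Add(52, O), Add(O, -113400)) = Mul(Add(52, O), Add(-113400, O)) = Mul(Add(-113400, O), Add(52, O)))
Mul(Pow(Add(1322, Function('B')(Function('R')(-3, 5), 1)), 2), Pow(Function('b')(-1619), -1)) = Mul(Pow(Add(1322, Mul(6, 1)), 2), Pow(Add(-5896800, Pow(-1619, 2), Mul(-113348, -1619)), -1)) = Mul(Pow(Add(1322, 6), 2), Pow(Add(-5896800, 2621161, 183510412), -1)) = Mul(Pow(1328, 2), Pow(180234773, -1)) = Mul(1763584, Rational(1, 180234773)) = Rational(1763584, 180234773)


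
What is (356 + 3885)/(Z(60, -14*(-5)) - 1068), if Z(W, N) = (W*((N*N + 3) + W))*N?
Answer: 4241/20843532 ≈ 0.00020347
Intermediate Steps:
Z(W, N) = N*W*(3 + W + N**2) (Z(W, N) = (W*((N**2 + 3) + W))*N = (W*((3 + N**2) + W))*N = (W*(3 + W + N**2))*N = N*W*(3 + W + N**2))
(356 + 3885)/(Z(60, -14*(-5)) - 1068) = (356 + 3885)/(-14*(-5)*60*(3 + 60 + (-14*(-5))**2) - 1068) = 4241/(70*60*(3 + 60 + 70**2) - 1068) = 4241/(70*60*(3 + 60 + 4900) - 1068) = 4241/(70*60*4963 - 1068) = 4241/(20844600 - 1068) = 4241/20843532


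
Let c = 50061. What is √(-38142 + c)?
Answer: √11919 ≈ 109.17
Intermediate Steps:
√(-38142 + c) = √(-38142 + 50061) = √11919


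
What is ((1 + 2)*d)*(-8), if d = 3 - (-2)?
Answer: -120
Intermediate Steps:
d = 5 (d = 3 - 1*(-2) = 3 + 2 = 5)
((1 + 2)*d)*(-8) = ((1 + 2)*5)*(-8) = (3*5)*(-8) = 15*(-8) = -120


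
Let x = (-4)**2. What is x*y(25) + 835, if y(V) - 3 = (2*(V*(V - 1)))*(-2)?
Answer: -37517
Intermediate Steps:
x = 16
y(V) = 3 - 4*V*(-1 + V) (y(V) = 3 + (2*(V*(V - 1)))*(-2) = 3 + (2*(V*(-1 + V)))*(-2) = 3 + (2*V*(-1 + V))*(-2) = 3 - 4*V*(-1 + V))
x*y(25) + 835 = 16*(3 - 4*25**2 + 4*25) + 835 = 16*(3 - 4*625 + 100) + 835 = 16*(3 - 2500 + 100) + 835 = 16*(-2397) + 835 = -38352 + 835 = -37517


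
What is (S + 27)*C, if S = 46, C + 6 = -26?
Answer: -2336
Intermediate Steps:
C = -32 (C = -6 - 26 = -32)
(S + 27)*C = (46 + 27)*(-32) = 73*(-32) = -2336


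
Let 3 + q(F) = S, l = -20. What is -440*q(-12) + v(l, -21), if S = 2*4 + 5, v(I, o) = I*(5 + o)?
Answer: -4080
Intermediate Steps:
S = 13 (S = 8 + 5 = 13)
q(F) = 10 (q(F) = -3 + 13 = 10)
-440*q(-12) + v(l, -21) = -440*10 - 20*(5 - 21) = -4400 - 20*(-16) = -4400 + 320 = -4080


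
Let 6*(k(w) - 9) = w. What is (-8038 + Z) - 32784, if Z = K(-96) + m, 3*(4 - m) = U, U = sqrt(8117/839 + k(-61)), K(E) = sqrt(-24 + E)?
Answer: -40818 - sqrt(215601186)/15102 + 2*I*sqrt(30) ≈ -40819.0 + 10.954*I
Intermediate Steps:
k(w) = 9 + w/6
U = sqrt(215601186)/5034 (U = sqrt(8117/839 + (9 + (1/6)*(-61))) = sqrt(8117*(1/839) + (9 - 61/6)) = sqrt(8117/839 - 7/6) = sqrt(42829/5034) = sqrt(215601186)/5034 ≈ 2.9168)
m = 4 - sqrt(215601186)/15102 ≈ 3.0277
Z = 4 - sqrt(215601186)/15102 + 2*I*sqrt(30) (Z = sqrt(-24 - 96) + (4 - sqrt(215601186)/15102) = sqrt(-120) + (4 - sqrt(215601186)/15102) = 2*I*sqrt(30) + (4 - sqrt(215601186)/15102) = 4 - sqrt(215601186)/15102 + 2*I*sqrt(30) ≈ 3.0277 + 10.954*I)
(-8038 + Z) - 32784 = (-8038 + (4 - sqrt(215601186)/15102 + 2*I*sqrt(30))) - 32784 = (-8034 - sqrt(215601186)/15102 + 2*I*sqrt(30)) - 32784 = -40818 - sqrt(215601186)/15102 + 2*I*sqrt(30)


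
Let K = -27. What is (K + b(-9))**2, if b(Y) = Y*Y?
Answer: 2916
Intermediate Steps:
b(Y) = Y**2
(K + b(-9))**2 = (-27 + (-9)**2)**2 = (-27 + 81)**2 = 54**2 = 2916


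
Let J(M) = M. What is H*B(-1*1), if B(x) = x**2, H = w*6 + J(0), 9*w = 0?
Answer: 0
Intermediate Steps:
w = 0 (w = (1/9)*0 = 0)
H = 0 (H = 0*6 + 0 = 0 + 0 = 0)
H*B(-1*1) = 0*(-1*1)**2 = 0*(-1)**2 = 0*1 = 0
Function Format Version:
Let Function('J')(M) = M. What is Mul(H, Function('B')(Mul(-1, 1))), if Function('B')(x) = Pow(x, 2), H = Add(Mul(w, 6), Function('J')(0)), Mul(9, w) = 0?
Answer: 0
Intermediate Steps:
w = 0 (w = Mul(Rational(1, 9), 0) = 0)
H = 0 (H = Add(Mul(0, 6), 0) = Add(0, 0) = 0)
Mul(H, Function('B')(Mul(-1, 1))) = Mul(0, Pow(Mul(-1, 1), 2)) = Mul(0, Pow(-1, 2)) = Mul(0, 1) = 0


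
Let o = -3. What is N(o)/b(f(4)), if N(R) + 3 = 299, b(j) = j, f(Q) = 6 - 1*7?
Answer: -296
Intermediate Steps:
f(Q) = -1 (f(Q) = 6 - 7 = -1)
N(R) = 296 (N(R) = -3 + 299 = 296)
N(o)/b(f(4)) = 296/(-1) = 296*(-1) = -296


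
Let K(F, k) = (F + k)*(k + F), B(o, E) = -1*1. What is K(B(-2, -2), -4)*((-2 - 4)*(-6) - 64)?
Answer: -700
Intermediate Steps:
B(o, E) = -1
K(F, k) = (F + k)² (K(F, k) = (F + k)*(F + k) = (F + k)²)
K(B(-2, -2), -4)*((-2 - 4)*(-6) - 64) = (-1 - 4)²*((-2 - 4)*(-6) - 64) = (-5)²*(-6*(-6) - 64) = 25*(36 - 64) = 25*(-28) = -700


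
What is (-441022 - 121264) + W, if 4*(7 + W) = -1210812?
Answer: -864996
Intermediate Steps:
W = -302710 (W = -7 + (¼)*(-1210812) = -7 - 302703 = -302710)
(-441022 - 121264) + W = (-441022 - 121264) - 302710 = -562286 - 302710 = -864996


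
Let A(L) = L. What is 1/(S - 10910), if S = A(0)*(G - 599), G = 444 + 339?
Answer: -1/10910 ≈ -9.1659e-5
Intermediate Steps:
G = 783
S = 0 (S = 0*(783 - 599) = 0*184 = 0)
1/(S - 10910) = 1/(0 - 10910) = 1/(-10910) = -1/10910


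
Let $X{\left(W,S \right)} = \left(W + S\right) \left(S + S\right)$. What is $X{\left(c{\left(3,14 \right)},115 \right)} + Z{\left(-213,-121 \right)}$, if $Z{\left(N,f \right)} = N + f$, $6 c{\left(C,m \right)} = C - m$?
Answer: $\frac{77083}{3} \approx 25694.0$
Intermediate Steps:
$c{\left(C,m \right)} = - \frac{m}{6} + \frac{C}{6}$ ($c{\left(C,m \right)} = \frac{C - m}{6} = - \frac{m}{6} + \frac{C}{6}$)
$X{\left(W,S \right)} = 2 S \left(S + W\right)$ ($X{\left(W,S \right)} = \left(S + W\right) 2 S = 2 S \left(S + W\right)$)
$X{\left(c{\left(3,14 \right)},115 \right)} + Z{\left(-213,-121 \right)} = 2 \cdot 115 \left(115 + \left(\left(- \frac{1}{6}\right) 14 + \frac{1}{6} \cdot 3\right)\right) - 334 = 2 \cdot 115 \left(115 + \left(- \frac{7}{3} + \frac{1}{2}\right)\right) - 334 = 2 \cdot 115 \left(115 - \frac{11}{6}\right) - 334 = 2 \cdot 115 \cdot \frac{679}{6} - 334 = \frac{78085}{3} - 334 = \frac{77083}{3}$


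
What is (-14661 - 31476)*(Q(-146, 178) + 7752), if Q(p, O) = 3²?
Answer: -358069257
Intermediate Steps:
Q(p, O) = 9
(-14661 - 31476)*(Q(-146, 178) + 7752) = (-14661 - 31476)*(9 + 7752) = -46137*7761 = -358069257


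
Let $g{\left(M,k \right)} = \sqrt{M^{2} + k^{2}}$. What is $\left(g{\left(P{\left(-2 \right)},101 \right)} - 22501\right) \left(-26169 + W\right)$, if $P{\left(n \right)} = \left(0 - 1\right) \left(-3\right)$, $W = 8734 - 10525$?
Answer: $629127960 - 27960 \sqrt{10210} \approx 6.263 \cdot 10^{8}$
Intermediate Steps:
$W = -1791$ ($W = 8734 - 10525 = -1791$)
$P{\left(n \right)} = 3$ ($P{\left(n \right)} = \left(-1\right) \left(-3\right) = 3$)
$\left(g{\left(P{\left(-2 \right)},101 \right)} - 22501\right) \left(-26169 + W\right) = \left(\sqrt{3^{2} + 101^{2}} - 22501\right) \left(-26169 - 1791\right) = \left(\sqrt{9 + 10201} - 22501\right) \left(-27960\right) = \left(\sqrt{10210} - 22501\right) \left(-27960\right) = \left(-22501 + \sqrt{10210}\right) \left(-27960\right) = 629127960 - 27960 \sqrt{10210}$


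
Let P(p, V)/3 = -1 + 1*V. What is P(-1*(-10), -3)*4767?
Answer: -57204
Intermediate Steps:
P(p, V) = -3 + 3*V (P(p, V) = 3*(-1 + 1*V) = 3*(-1 + V) = -3 + 3*V)
P(-1*(-10), -3)*4767 = (-3 + 3*(-3))*4767 = (-3 - 9)*4767 = -12*4767 = -57204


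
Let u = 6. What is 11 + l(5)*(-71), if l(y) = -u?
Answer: 437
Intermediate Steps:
l(y) = -6 (l(y) = -1*6 = -6)
11 + l(5)*(-71) = 11 - 6*(-71) = 11 + 426 = 437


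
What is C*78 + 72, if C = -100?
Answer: -7728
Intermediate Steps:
C*78 + 72 = -100*78 + 72 = -7800 + 72 = -7728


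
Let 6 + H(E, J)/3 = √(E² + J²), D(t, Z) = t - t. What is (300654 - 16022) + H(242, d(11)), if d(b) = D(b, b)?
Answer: 285340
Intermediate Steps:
D(t, Z) = 0
d(b) = 0
H(E, J) = -18 + 3*√(E² + J²)
(300654 - 16022) + H(242, d(11)) = (300654 - 16022) + (-18 + 3*√(242² + 0²)) = 284632 + (-18 + 3*√(58564 + 0)) = 284632 + (-18 + 3*√58564) = 284632 + (-18 + 3*242) = 284632 + (-18 + 726) = 284632 + 708 = 285340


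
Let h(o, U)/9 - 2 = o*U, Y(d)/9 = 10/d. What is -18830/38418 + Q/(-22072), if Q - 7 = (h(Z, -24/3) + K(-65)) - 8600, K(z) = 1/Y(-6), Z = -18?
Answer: -169960721/1059952620 ≈ -0.16035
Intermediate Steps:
Y(d) = 90/d (Y(d) = 9*(10/d) = 90/d)
K(z) = -1/15 (K(z) = 1/(90/(-6)) = 1/(90*(-⅙)) = 1/(-15) = -1/15)
h(o, U) = 18 + 9*U*o (h(o, U) = 18 + 9*(o*U) = 18 + 9*(U*o) = 18 + 9*U*o)
Q = -109186/15 (Q = 7 + (((18 + 9*(-24/3)*(-18)) - 1/15) - 8600) = 7 + (((18 + 9*(-24*⅓)*(-18)) - 1/15) - 8600) = 7 + (((18 + 9*(-8)*(-18)) - 1/15) - 8600) = 7 + (((18 + 1296) - 1/15) - 8600) = 7 + ((1314 - 1/15) - 8600) = 7 + (19709/15 - 8600) = 7 - 109291/15 = -109186/15 ≈ -7279.1)
-18830/38418 + Q/(-22072) = -18830/38418 - 109186/15/(-22072) = -18830*1/38418 - 109186/15*(-1/22072) = -9415/19209 + 54593/165540 = -169960721/1059952620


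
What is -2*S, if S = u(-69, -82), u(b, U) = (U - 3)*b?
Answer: -11730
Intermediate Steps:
u(b, U) = b*(-3 + U) (u(b, U) = (-3 + U)*b = b*(-3 + U))
S = 5865 (S = -69*(-3 - 82) = -69*(-85) = 5865)
-2*S = -2*5865 = -11730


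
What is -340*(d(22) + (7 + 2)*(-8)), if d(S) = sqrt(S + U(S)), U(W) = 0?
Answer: 24480 - 340*sqrt(22) ≈ 22885.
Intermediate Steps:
d(S) = sqrt(S) (d(S) = sqrt(S + 0) = sqrt(S))
-340*(d(22) + (7 + 2)*(-8)) = -340*(sqrt(22) + (7 + 2)*(-8)) = -340*(sqrt(22) + 9*(-8)) = -340*(sqrt(22) - 72) = -340*(-72 + sqrt(22)) = 24480 - 340*sqrt(22)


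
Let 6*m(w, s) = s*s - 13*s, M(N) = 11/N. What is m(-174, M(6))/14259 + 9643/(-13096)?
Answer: -464211746/630233541 ≈ -0.73657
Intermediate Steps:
m(w, s) = -13*s/6 + s**2/6 (m(w, s) = (s*s - 13*s)/6 = (s**2 - 13*s)/6 = -13*s/6 + s**2/6)
m(-174, M(6))/14259 + 9643/(-13096) = ((11/6)*(-13 + 11/6)/6)/14259 + 9643/(-13096) = ((11*(1/6))*(-13 + 11*(1/6))/6)*(1/14259) + 9643*(-1/13096) = ((1/6)*(11/6)*(-13 + 11/6))*(1/14259) - 9643/13096 = ((1/6)*(11/6)*(-67/6))*(1/14259) - 9643/13096 = -737/216*1/14259 - 9643/13096 = -737/3079944 - 9643/13096 = -464211746/630233541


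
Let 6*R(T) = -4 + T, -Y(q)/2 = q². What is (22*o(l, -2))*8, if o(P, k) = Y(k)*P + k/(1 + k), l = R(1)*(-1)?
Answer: -352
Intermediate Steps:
Y(q) = -2*q²
R(T) = -⅔ + T/6 (R(T) = (-4 + T)/6 = -⅔ + T/6)
l = ½ (l = (-⅔ + (⅙)*1)*(-1) = (-⅔ + ⅙)*(-1) = -½*(-1) = ½ ≈ 0.50000)
o(P, k) = k/(1 + k) - 2*P*k² (o(P, k) = (-2*k²)*P + k/(1 + k) = -2*P*k² + k/(1 + k) = k/(1 + k) - 2*P*k²)
(22*o(l, -2))*8 = (22*(-2*(1 - 2*½*(-2) - 2*½*(-2)²)/(1 - 2)))*8 = (22*(-2*(1 + 2 - 2*½*4)/(-1)))*8 = (22*(-2*(-1)*(1 + 2 - 4)))*8 = (22*(-2*(-1)*(-1)))*8 = (22*(-2))*8 = -44*8 = -352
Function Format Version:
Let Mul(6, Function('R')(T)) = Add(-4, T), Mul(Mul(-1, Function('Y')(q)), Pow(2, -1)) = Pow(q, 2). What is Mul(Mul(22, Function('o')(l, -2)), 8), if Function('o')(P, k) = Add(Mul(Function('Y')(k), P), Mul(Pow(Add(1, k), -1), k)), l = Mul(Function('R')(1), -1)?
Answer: -352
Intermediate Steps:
Function('Y')(q) = Mul(-2, Pow(q, 2))
Function('R')(T) = Add(Rational(-2, 3), Mul(Rational(1, 6), T)) (Function('R')(T) = Mul(Rational(1, 6), Add(-4, T)) = Add(Rational(-2, 3), Mul(Rational(1, 6), T)))
l = Rational(1, 2) (l = Mul(Add(Rational(-2, 3), Mul(Rational(1, 6), 1)), -1) = Mul(Add(Rational(-2, 3), Rational(1, 6)), -1) = Mul(Rational(-1, 2), -1) = Rational(1, 2) ≈ 0.50000)
Function('o')(P, k) = Add(Mul(k, Pow(Add(1, k), -1)), Mul(-2, P, Pow(k, 2))) (Function('o')(P, k) = Add(Mul(Mul(-2, Pow(k, 2)), P), Mul(Pow(Add(1, k), -1), k)) = Add(Mul(-2, P, Pow(k, 2)), Mul(k, Pow(Add(1, k), -1))) = Add(Mul(k, Pow(Add(1, k), -1)), Mul(-2, P, Pow(k, 2))))
Mul(Mul(22, Function('o')(l, -2)), 8) = Mul(Mul(22, Mul(-2, Pow(Add(1, -2), -1), Add(1, Mul(-2, Rational(1, 2), -2), Mul(-2, Rational(1, 2), Pow(-2, 2))))), 8) = Mul(Mul(22, Mul(-2, Pow(-1, -1), Add(1, 2, Mul(-2, Rational(1, 2), 4)))), 8) = Mul(Mul(22, Mul(-2, -1, Add(1, 2, -4))), 8) = Mul(Mul(22, Mul(-2, -1, -1)), 8) = Mul(Mul(22, -2), 8) = Mul(-44, 8) = -352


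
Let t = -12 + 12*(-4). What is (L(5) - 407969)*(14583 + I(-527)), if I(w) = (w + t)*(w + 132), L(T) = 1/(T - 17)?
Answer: -301629493948/3 ≈ -1.0054e+11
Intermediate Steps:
t = -60 (t = -12 - 48 = -60)
L(T) = 1/(-17 + T)
I(w) = (-60 + w)*(132 + w) (I(w) = (w - 60)*(w + 132) = (-60 + w)*(132 + w))
(L(5) - 407969)*(14583 + I(-527)) = (1/(-17 + 5) - 407969)*(14583 + (-7920 + (-527)² + 72*(-527))) = (1/(-12) - 407969)*(14583 + (-7920 + 277729 - 37944)) = (-1/12 - 407969)*(14583 + 231865) = -4895629/12*246448 = -301629493948/3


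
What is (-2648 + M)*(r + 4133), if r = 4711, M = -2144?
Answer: -42380448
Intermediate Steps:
(-2648 + M)*(r + 4133) = (-2648 - 2144)*(4711 + 4133) = -4792*8844 = -42380448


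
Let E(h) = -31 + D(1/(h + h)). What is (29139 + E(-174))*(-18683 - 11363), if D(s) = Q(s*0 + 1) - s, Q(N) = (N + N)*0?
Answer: -152176755455/174 ≈ -8.7458e+8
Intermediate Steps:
Q(N) = 0 (Q(N) = (2*N)*0 = 0)
D(s) = -s (D(s) = 0 - s = -s)
E(h) = -31 - 1/(2*h) (E(h) = -31 - 1/(h + h) = -31 - 1/(2*h))
(29139 + E(-174))*(-18683 - 11363) = (29139 + (-31 - 1/2/(-174)))*(-18683 - 11363) = (29139 + (-31 - 1/2*(-1/174)))*(-30046) = (29139 + (-31 + 1/348))*(-30046) = (29139 - 10787/348)*(-30046) = (10129585/348)*(-30046) = -152176755455/174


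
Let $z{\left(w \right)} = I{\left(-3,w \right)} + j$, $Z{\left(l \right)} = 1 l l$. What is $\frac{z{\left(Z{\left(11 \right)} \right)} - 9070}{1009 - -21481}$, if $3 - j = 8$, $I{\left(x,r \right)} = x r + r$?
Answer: $- \frac{9317}{22490} \approx -0.41427$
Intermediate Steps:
$I{\left(x,r \right)} = r + r x$ ($I{\left(x,r \right)} = r x + r = r + r x$)
$Z{\left(l \right)} = l^{2}$ ($Z{\left(l \right)} = l l = l^{2}$)
$j = -5$ ($j = 3 - 8 = -5$)
$z{\left(w \right)} = -5 - 2 w$ ($z{\left(w \right)} = w \left(1 - 3\right) - 5 = w \left(-2\right) - 5 = - 2 w - 5 = -5 - 2 w$)
$\frac{z{\left(Z{\left(11 \right)} \right)} - 9070}{1009 - -21481} = \frac{\left(-5 - 2 \cdot 11^{2}\right) - 9070}{1009 - -21481} = \frac{\left(-5 - 242\right) - 9070}{1009 + 21481} = \frac{\left(-5 - 242\right) - 9070}{22490} = \left(-247 - 9070\right) \frac{1}{22490} = \left(-9317\right) \frac{1}{22490} = - \frac{9317}{22490}$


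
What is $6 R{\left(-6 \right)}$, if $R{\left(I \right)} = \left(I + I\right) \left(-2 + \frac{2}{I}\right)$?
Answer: $168$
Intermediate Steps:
$R{\left(I \right)} = 2 I \left(-2 + \frac{2}{I}\right)$
$6 R{\left(-6 \right)} = 6 \left(4 - -24\right) = 6 \left(4 + 24\right) = 6 \cdot 28 = 168$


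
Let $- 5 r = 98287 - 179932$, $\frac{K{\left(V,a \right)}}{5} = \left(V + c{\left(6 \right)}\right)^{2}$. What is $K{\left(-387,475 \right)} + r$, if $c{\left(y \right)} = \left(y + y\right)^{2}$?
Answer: $311574$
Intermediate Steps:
$c{\left(y \right)} = 4 y^{2}$ ($c{\left(y \right)} = \left(2 y\right)^{2} = 4 y^{2}$)
$K{\left(V,a \right)} = 5 \left(144 + V\right)^{2}$ ($K{\left(V,a \right)} = 5 \left(V + 4 \cdot 6^{2}\right)^{2} = 5 \left(V + 4 \cdot 36\right)^{2} = 5 \left(V + 144\right)^{2} = 5 \left(144 + V\right)^{2}$)
$r = 16329$ ($r = - \frac{98287 - 179932}{5} = \left(- \frac{1}{5}\right) \left(-81645\right) = 16329$)
$K{\left(-387,475 \right)} + r = 5 \left(144 - 387\right)^{2} + 16329 = 5 \left(-243\right)^{2} + 16329 = 5 \cdot 59049 + 16329 = 295245 + 16329 = 311574$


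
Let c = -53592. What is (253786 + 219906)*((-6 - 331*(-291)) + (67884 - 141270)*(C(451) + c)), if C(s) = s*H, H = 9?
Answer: 1721929656605676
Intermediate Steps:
C(s) = 9*s (C(s) = s*9 = 9*s)
(253786 + 219906)*((-6 - 331*(-291)) + (67884 - 141270)*(C(451) + c)) = (253786 + 219906)*((-6 - 331*(-291)) + (67884 - 141270)*(9*451 - 53592)) = 473692*((-6 + 96321) - 73386*(4059 - 53592)) = 473692*(96315 - 73386*(-49533)) = 473692*(96315 + 3635028738) = 473692*3635125053 = 1721929656605676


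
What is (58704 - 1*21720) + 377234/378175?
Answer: 13986801434/378175 ≈ 36985.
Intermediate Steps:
(58704 - 1*21720) + 377234/378175 = (58704 - 21720) + 377234*(1/378175) = 36984 + 377234/378175 = 13986801434/378175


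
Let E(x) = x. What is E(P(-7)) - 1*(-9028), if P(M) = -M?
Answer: 9035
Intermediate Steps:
E(P(-7)) - 1*(-9028) = -1*(-7) - 1*(-9028) = 7 + 9028 = 9035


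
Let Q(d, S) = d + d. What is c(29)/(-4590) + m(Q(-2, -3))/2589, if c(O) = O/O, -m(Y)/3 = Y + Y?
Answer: 35857/3961170 ≈ 0.0090521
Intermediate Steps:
Q(d, S) = 2*d
m(Y) = -6*Y (m(Y) = -3*(Y + Y) = -6*Y)
c(O) = 1
c(29)/(-4590) + m(Q(-2, -3))/2589 = 1/(-4590) - 12*(-2)/2589 = 1*(-1/4590) - 6*(-4)*(1/2589) = -1/4590 + 24*(1/2589) = -1/4590 + 8/863 = 35857/3961170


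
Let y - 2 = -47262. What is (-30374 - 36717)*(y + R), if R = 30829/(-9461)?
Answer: 30000256512699/9461 ≈ 3.1709e+9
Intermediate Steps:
y = -47260 (y = 2 - 47262 = -47260)
R = -30829/9461 (R = 30829*(-1/9461) = -30829/9461 ≈ -3.2585)
(-30374 - 36717)*(y + R) = (-30374 - 36717)*(-47260 - 30829/9461) = -67091*(-447157689/9461) = 30000256512699/9461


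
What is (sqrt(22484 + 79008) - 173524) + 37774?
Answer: -135750 + 2*sqrt(25373) ≈ -1.3543e+5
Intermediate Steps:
(sqrt(22484 + 79008) - 173524) + 37774 = (sqrt(101492) - 173524) + 37774 = (2*sqrt(25373) - 173524) + 37774 = (-173524 + 2*sqrt(25373)) + 37774 = -135750 + 2*sqrt(25373)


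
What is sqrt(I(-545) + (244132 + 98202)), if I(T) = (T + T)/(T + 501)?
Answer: 3*sqrt(18411294)/22 ≈ 585.11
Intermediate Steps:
I(T) = 2*T/(501 + T) (I(T) = (2*T)/(501 + T) = 2*T/(501 + T))
sqrt(I(-545) + (244132 + 98202)) = sqrt(2*(-545)/(501 - 545) + (244132 + 98202)) = sqrt(2*(-545)/(-44) + 342334) = sqrt(2*(-545)*(-1/44) + 342334) = sqrt(545/22 + 342334) = sqrt(7531893/22) = 3*sqrt(18411294)/22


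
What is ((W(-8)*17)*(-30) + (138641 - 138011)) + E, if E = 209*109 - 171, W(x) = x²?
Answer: -9400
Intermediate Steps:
E = 22610 (E = 22781 - 171 = 22610)
((W(-8)*17)*(-30) + (138641 - 138011)) + E = (((-8)²*17)*(-30) + (138641 - 138011)) + 22610 = ((64*17)*(-30) + 630) + 22610 = (1088*(-30) + 630) + 22610 = (-32640 + 630) + 22610 = -32010 + 22610 = -9400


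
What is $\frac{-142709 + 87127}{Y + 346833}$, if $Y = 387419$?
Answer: $- \frac{27791}{367126} \approx -0.075699$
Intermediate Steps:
$\frac{-142709 + 87127}{Y + 346833} = \frac{-142709 + 87127}{387419 + 346833} = - \frac{55582}{734252} = \left(-55582\right) \frac{1}{734252} = - \frac{27791}{367126}$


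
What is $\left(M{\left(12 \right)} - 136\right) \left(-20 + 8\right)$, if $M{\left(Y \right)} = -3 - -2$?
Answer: $1644$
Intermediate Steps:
$M{\left(Y \right)} = -1$ ($M{\left(Y \right)} = -3 + 2 = -1$)
$\left(M{\left(12 \right)} - 136\right) \left(-20 + 8\right) = \left(-1 - 136\right) \left(-20 + 8\right) = \left(-1 - 136\right) \left(-12\right) = \left(-137\right) \left(-12\right) = 1644$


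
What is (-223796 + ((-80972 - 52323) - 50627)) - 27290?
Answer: -435008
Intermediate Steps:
(-223796 + ((-80972 - 52323) - 50627)) - 27290 = (-223796 + (-133295 - 50627)) - 27290 = (-223796 - 183922) - 27290 = -407718 - 27290 = -435008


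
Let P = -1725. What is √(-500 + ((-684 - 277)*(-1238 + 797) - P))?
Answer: 7*√8674 ≈ 651.94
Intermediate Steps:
√(-500 + ((-684 - 277)*(-1238 + 797) - P)) = √(-500 + ((-684 - 277)*(-1238 + 797) - 1*(-1725))) = √(-500 + (-961*(-441) + 1725)) = √(-500 + (423801 + 1725)) = √(-500 + 425526) = √425026 = 7*√8674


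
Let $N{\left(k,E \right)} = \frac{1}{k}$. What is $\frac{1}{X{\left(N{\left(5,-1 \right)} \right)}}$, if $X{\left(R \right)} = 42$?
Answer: $\frac{1}{42} \approx 0.02381$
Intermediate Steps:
$\frac{1}{X{\left(N{\left(5,-1 \right)} \right)}} = \frac{1}{42}$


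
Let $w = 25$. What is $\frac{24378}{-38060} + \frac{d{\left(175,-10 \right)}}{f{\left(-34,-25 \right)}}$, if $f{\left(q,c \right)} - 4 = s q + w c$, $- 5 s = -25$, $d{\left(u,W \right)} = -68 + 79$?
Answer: $- \frac{9850829}{15052730} \approx -0.65442$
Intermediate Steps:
$d{\left(u,W \right)} = 11$
$s = 5$ ($s = \left(- \frac{1}{5}\right) \left(-25\right) = 5$)
$f{\left(q,c \right)} = 4 + 5 q + 25 c$ ($f{\left(q,c \right)} = 4 + \left(5 q + 25 c\right) = 4 + 5 q + 25 c$)
$\frac{24378}{-38060} + \frac{d{\left(175,-10 \right)}}{f{\left(-34,-25 \right)}} = \frac{24378}{-38060} + \frac{11}{4 + 5 \left(-34\right) + 25 \left(-25\right)} = 24378 \left(- \frac{1}{38060}\right) + \frac{11}{4 - 170 - 625} = - \frac{12189}{19030} + \frac{11}{-791} = - \frac{12189}{19030} + 11 \left(- \frac{1}{791}\right) = - \frac{12189}{19030} - \frac{11}{791} = - \frac{9850829}{15052730}$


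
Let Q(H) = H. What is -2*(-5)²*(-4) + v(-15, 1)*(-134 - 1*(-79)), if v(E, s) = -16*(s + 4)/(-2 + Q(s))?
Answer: -4200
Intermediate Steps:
v(E, s) = -16*(4 + s)/(-2 + s) (v(E, s) = -16*(s + 4)/(-2 + s) = -16*(4 + s)/(-2 + s))
-2*(-5)²*(-4) + v(-15, 1)*(-134 - 1*(-79)) = -2*(-5)²*(-4) + (16*(-4 - 1*1)/(-2 + 1))*(-134 - 1*(-79)) = -2*25*(-4) + (16*(-4 - 1)/(-1))*(-134 + 79) = -50*(-4) + (16*(-1)*(-5))*(-55) = 200 + 80*(-55) = 200 - 4400 = -4200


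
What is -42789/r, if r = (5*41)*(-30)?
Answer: 14263/2050 ≈ 6.9576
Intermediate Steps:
r = -6150 (r = 205*(-30) = -6150)
-42789/r = -42789/(-6150) = -42789*(-1/6150) = 14263/2050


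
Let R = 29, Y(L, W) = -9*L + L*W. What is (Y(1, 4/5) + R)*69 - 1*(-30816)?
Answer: 161256/5 ≈ 32251.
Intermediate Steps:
(Y(1, 4/5) + R)*69 - 1*(-30816) = (1*(-9 + 4/5) + 29)*69 - 1*(-30816) = (1*(-9 + 4*(⅕)) + 29)*69 + 30816 = (1*(-9 + ⅘) + 29)*69 + 30816 = (1*(-41/5) + 29)*69 + 30816 = (-41/5 + 29)*69 + 30816 = (104/5)*69 + 30816 = 7176/5 + 30816 = 161256/5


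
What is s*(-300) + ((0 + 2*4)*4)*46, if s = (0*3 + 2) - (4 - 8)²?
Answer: 5672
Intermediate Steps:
s = -14 (s = (0 + 2) - 1*(-4)² = 2 - 1*16 = 2 - 16 = -14)
s*(-300) + ((0 + 2*4)*4)*46 = -14*(-300) + ((0 + 2*4)*4)*46 = 4200 + ((0 + 8)*4)*46 = 4200 + (8*4)*46 = 4200 + 32*46 = 4200 + 1472 = 5672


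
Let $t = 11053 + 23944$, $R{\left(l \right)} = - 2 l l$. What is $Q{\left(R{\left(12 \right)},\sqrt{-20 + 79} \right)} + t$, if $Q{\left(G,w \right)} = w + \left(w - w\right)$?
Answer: $34997 + \sqrt{59} \approx 35005.0$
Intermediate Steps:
$R{\left(l \right)} = - 2 l^{2}$
$Q{\left(G,w \right)} = w$ ($Q{\left(G,w \right)} = w + 0 = w$)
$t = 34997$
$Q{\left(R{\left(12 \right)},\sqrt{-20 + 79} \right)} + t = \sqrt{-20 + 79} + 34997 = \sqrt{59} + 34997 = 34997 + \sqrt{59}$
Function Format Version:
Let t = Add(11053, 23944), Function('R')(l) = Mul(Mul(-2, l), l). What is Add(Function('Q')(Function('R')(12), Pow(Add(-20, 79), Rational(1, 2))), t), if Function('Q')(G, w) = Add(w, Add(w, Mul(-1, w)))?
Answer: Add(34997, Pow(59, Rational(1, 2))) ≈ 35005.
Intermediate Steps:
Function('R')(l) = Mul(-2, Pow(l, 2))
Function('Q')(G, w) = w (Function('Q')(G, w) = Add(w, 0) = w)
t = 34997
Add(Function('Q')(Function('R')(12), Pow(Add(-20, 79), Rational(1, 2))), t) = Add(Pow(Add(-20, 79), Rational(1, 2)), 34997) = Add(Pow(59, Rational(1, 2)), 34997) = Add(34997, Pow(59, Rational(1, 2)))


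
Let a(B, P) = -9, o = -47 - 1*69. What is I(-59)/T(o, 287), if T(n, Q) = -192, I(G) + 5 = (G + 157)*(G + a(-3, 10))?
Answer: 2223/64 ≈ 34.734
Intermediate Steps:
o = -116 (o = -47 - 69 = -116)
I(G) = -5 + (-9 + G)*(157 + G) (I(G) = -5 + (G + 157)*(G - 9) = -5 + (157 + G)*(-9 + G) = -5 + (-9 + G)*(157 + G))
I(-59)/T(o, 287) = (-1418 + (-59)**2 + 148*(-59))/(-192) = (-1418 + 3481 - 8732)*(-1/192) = -6669*(-1/192) = 2223/64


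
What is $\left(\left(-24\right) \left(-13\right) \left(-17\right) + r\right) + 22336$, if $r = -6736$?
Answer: $10296$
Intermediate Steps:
$\left(\left(-24\right) \left(-13\right) \left(-17\right) + r\right) + 22336 = \left(\left(-24\right) \left(-13\right) \left(-17\right) - 6736\right) + 22336 = \left(312 \left(-17\right) - 6736\right) + 22336 = \left(-5304 - 6736\right) + 22336 = -12040 + 22336 = 10296$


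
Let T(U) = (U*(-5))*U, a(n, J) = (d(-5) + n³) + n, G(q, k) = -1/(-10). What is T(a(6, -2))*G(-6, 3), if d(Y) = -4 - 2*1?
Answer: -23328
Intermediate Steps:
d(Y) = -6 (d(Y) = -4 - 2 = -6)
G(q, k) = ⅒ (G(q, k) = -1*(-⅒) = ⅒)
a(n, J) = -6 + n + n³ (a(n, J) = (-6 + n³) + n = -6 + n + n³)
T(U) = -5*U² (T(U) = (-5*U)*U = -5*U²)
T(a(6, -2))*G(-6, 3) = -5*(-6 + 6 + 6³)²*(⅒) = -5*(-6 + 6 + 216)²*(⅒) = -5*216²*(⅒) = -5*46656*(⅒) = -233280*⅒ = -23328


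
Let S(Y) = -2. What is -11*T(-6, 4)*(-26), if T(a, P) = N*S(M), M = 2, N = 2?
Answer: -1144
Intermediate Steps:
T(a, P) = -4 (T(a, P) = 2*(-2) = -4)
-11*T(-6, 4)*(-26) = -11*(-4)*(-26) = 44*(-26) = -1144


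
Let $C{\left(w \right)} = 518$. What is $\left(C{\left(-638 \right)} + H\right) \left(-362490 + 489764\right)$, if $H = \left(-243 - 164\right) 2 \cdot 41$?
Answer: $-4181714544$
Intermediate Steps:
$H = -33374$ ($H = \left(-407\right) 82 = -33374$)
$\left(C{\left(-638 \right)} + H\right) \left(-362490 + 489764\right) = \left(518 - 33374\right) \left(-362490 + 489764\right) = \left(-32856\right) 127274 = -4181714544$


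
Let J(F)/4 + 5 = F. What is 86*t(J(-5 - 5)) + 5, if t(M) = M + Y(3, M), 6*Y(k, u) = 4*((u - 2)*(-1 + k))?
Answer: -36793/3 ≈ -12264.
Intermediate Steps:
J(F) = -20 + 4*F
Y(k, u) = 2*(-1 + k)*(-2 + u)/3 (Y(k, u) = (4*((u - 2)*(-1 + k)))/6 = (4*((-2 + u)*(-1 + k)))/6 = (4*((-1 + k)*(-2 + u)))/6 = (4*(-1 + k)*(-2 + u))/6 = 2*(-1 + k)*(-2 + u)/3)
t(M) = -8/3 + 7*M/3 (t(M) = M + (4/3 - 4/3*3 - 2*M/3 + (⅔)*3*M) = M + (4/3 - 4 - 2*M/3 + 2*M) = M + (-8/3 + 4*M/3) = -8/3 + 7*M/3)
86*t(J(-5 - 5)) + 5 = 86*(-8/3 + 7*(-20 + 4*(-5 - 5))/3) + 5 = 86*(-8/3 + 7*(-20 + 4*(-10))/3) + 5 = 86*(-8/3 + 7*(-20 - 40)/3) + 5 = 86*(-8/3 + (7/3)*(-60)) + 5 = 86*(-8/3 - 140) + 5 = 86*(-428/3) + 5 = -36808/3 + 5 = -36793/3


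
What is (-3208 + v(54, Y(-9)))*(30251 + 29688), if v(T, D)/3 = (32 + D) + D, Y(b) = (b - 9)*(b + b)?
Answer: -70008752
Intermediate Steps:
Y(b) = 2*b*(-9 + b) (Y(b) = (-9 + b)*(2*b) = 2*b*(-9 + b))
v(T, D) = 96 + 6*D (v(T, D) = 3*((32 + D) + D) = 3*(32 + 2*D) = 96 + 6*D)
(-3208 + v(54, Y(-9)))*(30251 + 29688) = (-3208 + (96 + 6*(2*(-9)*(-9 - 9))))*(30251 + 29688) = (-3208 + (96 + 6*(2*(-9)*(-18))))*59939 = (-3208 + (96 + 6*324))*59939 = (-3208 + (96 + 1944))*59939 = (-3208 + 2040)*59939 = -1168*59939 = -70008752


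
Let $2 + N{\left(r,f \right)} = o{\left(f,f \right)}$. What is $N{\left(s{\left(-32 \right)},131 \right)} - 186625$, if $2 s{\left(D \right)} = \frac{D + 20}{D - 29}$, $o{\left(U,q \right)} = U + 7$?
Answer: $-186489$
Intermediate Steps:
$o{\left(U,q \right)} = 7 + U$
$s{\left(D \right)} = \frac{20 + D}{2 \left(-29 + D\right)}$ ($s{\left(D \right)} = \frac{\left(D + 20\right) \frac{1}{D - 29}}{2} = \frac{\left(20 + D\right) \frac{1}{-29 + D}}{2} = \frac{\frac{1}{-29 + D} \left(20 + D\right)}{2} = \frac{20 + D}{2 \left(-29 + D\right)}$)
$N{\left(r,f \right)} = 5 + f$ ($N{\left(r,f \right)} = -2 + \left(7 + f\right) = 5 + f$)
$N{\left(s{\left(-32 \right)},131 \right)} - 186625 = \left(5 + 131\right) - 186625 = 136 - 186625 = -186489$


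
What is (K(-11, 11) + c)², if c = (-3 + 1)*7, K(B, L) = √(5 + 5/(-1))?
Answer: 196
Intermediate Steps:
K(B, L) = 0 (K(B, L) = √(5 + 5*(-1)) = √(5 - 5) = √0 = 0)
c = -14 (c = -2*7 = -14)
(K(-11, 11) + c)² = (0 - 14)² = (-14)² = 196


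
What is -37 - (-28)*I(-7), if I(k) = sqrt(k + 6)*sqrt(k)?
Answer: -37 - 28*sqrt(7) ≈ -111.08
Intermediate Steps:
I(k) = sqrt(k)*sqrt(6 + k) (I(k) = sqrt(6 + k)*sqrt(k) = sqrt(k)*sqrt(6 + k))
-37 - (-28)*I(-7) = -37 - (-28)*sqrt(-7)*sqrt(6 - 7) = -37 - (-28)*(I*sqrt(7))*sqrt(-1) = -37 - (-28)*(I*sqrt(7))*I = -37 - (-28)*(-sqrt(7)) = -37 - 28*sqrt(7)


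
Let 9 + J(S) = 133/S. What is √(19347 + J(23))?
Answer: √10232861/23 ≈ 139.08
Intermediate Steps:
J(S) = -9 + 133/S
√(19347 + J(23)) = √(19347 + (-9 + 133/23)) = √(19347 - 74/23) = √(444907/23) = √10232861/23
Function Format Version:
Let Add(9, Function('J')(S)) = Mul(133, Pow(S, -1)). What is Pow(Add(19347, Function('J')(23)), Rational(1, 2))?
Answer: Mul(Rational(1, 23), Pow(10232861, Rational(1, 2))) ≈ 139.08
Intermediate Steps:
Function('J')(S) = Add(-9, Mul(133, Pow(S, -1)))
Pow(Add(19347, Function('J')(23)), Rational(1, 2)) = Pow(Add(19347, Add(-9, Mul(133, Pow(23, -1)))), Rational(1, 2)) = Pow(Add(19347, Add(-9, Mul(133, Rational(1, 23)))), Rational(1, 2)) = Pow(Add(19347, Add(-9, Rational(133, 23))), Rational(1, 2)) = Pow(Add(19347, Rational(-74, 23)), Rational(1, 2)) = Pow(Rational(444907, 23), Rational(1, 2)) = Mul(Rational(1, 23), Pow(10232861, Rational(1, 2)))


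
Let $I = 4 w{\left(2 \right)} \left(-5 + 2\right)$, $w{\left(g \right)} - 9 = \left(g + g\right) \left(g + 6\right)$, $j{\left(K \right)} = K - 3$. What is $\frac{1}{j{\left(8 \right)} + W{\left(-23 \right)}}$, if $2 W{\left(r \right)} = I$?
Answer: $- \frac{1}{241} \approx -0.0041494$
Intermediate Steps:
$j{\left(K \right)} = -3 + K$
$w{\left(g \right)} = 9 + 2 g \left(6 + g\right)$ ($w{\left(g \right)} = 9 + \left(g + g\right) \left(g + 6\right) = 9 + 2 g \left(6 + g\right)$)
$I = -492$ ($I = 4 \left(9 + 2 \cdot 2^{2} + 12 \cdot 2\right) \left(-5 + 2\right) = 4 \left(9 + 2 \cdot 4 + 24\right) \left(-3\right) = 4 \left(9 + 8 + 24\right) \left(-3\right) = 4 \cdot 41 \left(-3\right) = 164 \left(-3\right) = -492$)
$W{\left(r \right)} = -246$ ($W{\left(r \right)} = \frac{1}{2} \left(-492\right) = -246$)
$\frac{1}{j{\left(8 \right)} + W{\left(-23 \right)}} = \frac{1}{\left(-3 + 8\right) - 246} = \frac{1}{5 - 246} = \frac{1}{-241} = - \frac{1}{241}$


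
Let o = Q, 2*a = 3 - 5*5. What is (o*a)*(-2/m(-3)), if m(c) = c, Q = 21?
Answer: -154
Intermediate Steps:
a = -11 (a = (3 - 5*5)/2 = (3 - 25)/2 = (½)*(-22) = -11)
o = 21
(o*a)*(-2/m(-3)) = (21*(-11))*(-2/(-3)) = -(-462)*(-1)/3 = -231*⅔ = -154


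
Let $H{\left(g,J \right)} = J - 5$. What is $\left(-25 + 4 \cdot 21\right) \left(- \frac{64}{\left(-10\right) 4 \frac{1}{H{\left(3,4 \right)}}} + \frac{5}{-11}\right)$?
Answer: $- \frac{6667}{55} \approx -121.22$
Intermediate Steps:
$H{\left(g,J \right)} = -5 + J$
$\left(-25 + 4 \cdot 21\right) \left(- \frac{64}{\left(-10\right) 4 \frac{1}{H{\left(3,4 \right)}}} + \frac{5}{-11}\right) = \left(-25 + 4 \cdot 21\right) \left(- \frac{64}{\left(-10\right) 4 \frac{1}{-5 + 4}} + \frac{5}{-11}\right) = \left(-25 + 84\right) \left(- \frac{64}{\left(-40\right) \frac{1}{-1}} + 5 \left(- \frac{1}{11}\right)\right) = 59 \left(- \frac{64}{\left(-40\right) \left(-1\right)} - \frac{5}{11}\right) = 59 \left(- \frac{64}{40} - \frac{5}{11}\right) = 59 \left(\left(-64\right) \frac{1}{40} - \frac{5}{11}\right) = 59 \left(- \frac{8}{5} - \frac{5}{11}\right) = 59 \left(- \frac{113}{55}\right) = - \frac{6667}{55}$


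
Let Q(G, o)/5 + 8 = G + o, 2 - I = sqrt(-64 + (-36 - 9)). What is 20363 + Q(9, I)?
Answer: 20378 - 5*I*sqrt(109) ≈ 20378.0 - 52.202*I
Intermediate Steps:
I = 2 - I*sqrt(109) (I = 2 - sqrt(-64 + (-36 - 9)) = 2 - sqrt(-64 - 45) = 2 - sqrt(-109) = 2 - I*sqrt(109) ≈ 2.0 - 10.44*I)
Q(G, o) = -40 + 5*G + 5*o (Q(G, o) = -40 + 5*(G + o) = -40 + (5*G + 5*o) = -40 + 5*G + 5*o)
20363 + Q(9, I) = 20363 + (-40 + 5*9 + 5*(2 - I*sqrt(109))) = 20363 + (-40 + 45 + (10 - 5*I*sqrt(109))) = 20363 + (15 - 5*I*sqrt(109)) = 20378 - 5*I*sqrt(109)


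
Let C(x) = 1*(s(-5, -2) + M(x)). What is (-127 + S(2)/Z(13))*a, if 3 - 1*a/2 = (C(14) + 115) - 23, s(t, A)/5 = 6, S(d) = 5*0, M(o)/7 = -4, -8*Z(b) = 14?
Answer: 23114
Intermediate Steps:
Z(b) = -7/4 (Z(b) = -1/8*14 = -7/4)
M(o) = -28 (M(o) = 7*(-4) = -28)
S(d) = 0
s(t, A) = 30 (s(t, A) = 5*6 = 30)
C(x) = 2 (C(x) = 1*(30 - 28) = 1*2 = 2)
a = -182 (a = 6 - 2*((2 + 115) - 23) = 6 - 2*(117 - 23) = 6 - 2*94 = 6 - 188 = -182)
(-127 + S(2)/Z(13))*a = (-127 + 0/(-7/4))*(-182) = (-127 + 0*(-4/7))*(-182) = (-127 + 0)*(-182) = -127*(-182) = 23114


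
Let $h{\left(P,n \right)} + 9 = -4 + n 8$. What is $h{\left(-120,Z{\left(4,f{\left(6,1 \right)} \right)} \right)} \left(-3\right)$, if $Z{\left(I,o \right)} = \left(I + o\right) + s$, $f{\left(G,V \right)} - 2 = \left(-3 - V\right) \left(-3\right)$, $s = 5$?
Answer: $-513$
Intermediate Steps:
$f{\left(G,V \right)} = 11 + 3 V$ ($f{\left(G,V \right)} = 2 + \left(-3 - V\right) \left(-3\right) = 2 + \left(9 + 3 V\right) = 11 + 3 V$)
$Z{\left(I,o \right)} = 5 + I + o$ ($Z{\left(I,o \right)} = \left(I + o\right) + 5 = 5 + I + o$)
$h{\left(P,n \right)} = -13 + 8 n$ ($h{\left(P,n \right)} = -9 + \left(-4 + n 8\right) = -9 + \left(-4 + 8 n\right) = -13 + 8 n$)
$h{\left(-120,Z{\left(4,f{\left(6,1 \right)} \right)} \right)} \left(-3\right) = \left(-13 + 8 \left(5 + 4 + \left(11 + 3 \cdot 1\right)\right)\right) \left(-3\right) = \left(-13 + 8 \left(5 + 4 + \left(11 + 3\right)\right)\right) \left(-3\right) = \left(-13 + 8 \left(5 + 4 + 14\right)\right) \left(-3\right) = \left(-13 + 8 \cdot 23\right) \left(-3\right) = \left(-13 + 184\right) \left(-3\right) = 171 \left(-3\right) = -513$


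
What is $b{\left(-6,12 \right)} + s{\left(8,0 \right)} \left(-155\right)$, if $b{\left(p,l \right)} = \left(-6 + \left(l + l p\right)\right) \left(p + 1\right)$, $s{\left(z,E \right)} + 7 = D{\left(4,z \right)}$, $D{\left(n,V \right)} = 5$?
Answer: $640$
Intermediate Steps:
$s{\left(z,E \right)} = -2$ ($s{\left(z,E \right)} = -7 + 5 = -2$)
$b{\left(p,l \right)} = \left(1 + p\right) \left(-6 + l + l p\right)$ ($b{\left(p,l \right)} = \left(-6 + l + l p\right) \left(1 + p\right) = \left(1 + p\right) \left(-6 + l + l p\right)$)
$b{\left(-6,12 \right)} + s{\left(8,0 \right)} \left(-155\right) = \left(-6 + 12 - -36 + 12 \left(-6\right)^{2} + 2 \cdot 12 \left(-6\right)\right) - -310 = \left(-6 + 12 + 36 + 12 \cdot 36 - 144\right) + 310 = \left(-6 + 12 + 36 + 432 - 144\right) + 310 = 330 + 310 = 640$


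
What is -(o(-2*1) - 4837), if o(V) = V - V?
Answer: 4837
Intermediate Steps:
o(V) = 0
-(o(-2*1) - 4837) = -(0 - 4837) = -1*(-4837) = 4837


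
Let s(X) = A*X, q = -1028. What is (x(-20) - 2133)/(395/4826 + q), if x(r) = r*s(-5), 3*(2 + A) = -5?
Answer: 36190174/14882199 ≈ 2.4318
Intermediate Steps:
A = -11/3 (A = -2 + (⅓)*(-5) = -2 - 5/3 = -11/3 ≈ -3.6667)
s(X) = -11*X/3
x(r) = 55*r/3 (x(r) = r*(-11/3*(-5)) = r*(55/3) = 55*r/3)
(x(-20) - 2133)/(395/4826 + q) = ((55/3)*(-20) - 2133)/(395/4826 - 1028) = (-1100/3 - 2133)/(395*(1/4826) - 1028) = -7499/(3*(395/4826 - 1028)) = -7499/(3*(-4960733/4826)) = -7499/3*(-4826/4960733) = 36190174/14882199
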